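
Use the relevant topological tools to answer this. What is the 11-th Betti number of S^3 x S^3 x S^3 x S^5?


Each S^d has Poincare polynomial 1 + t^d.
The product S^3 x S^3 x S^3 x S^5 has Poincare polynomial prod(1+t^d_i).
Expanding: b_0=1, b_3=3, b_5=1, b_6=3, b_8=3, b_9=1, b_11=3, b_14=1.
b_11 = 3

3


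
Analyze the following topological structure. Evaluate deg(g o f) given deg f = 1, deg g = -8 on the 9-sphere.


Degree is multiplicative under composition: deg(g o f) = deg(g) * deg(f).
= -8 * 1 = -8

-8


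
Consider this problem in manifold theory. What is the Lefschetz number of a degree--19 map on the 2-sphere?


On S^2: L(f) = tr(f_0*) + (-1)^2 tr(f_2*) = 1 + (-1)^2 * deg(f).
L(f) = 1 + (-1)^2 * -19 = 1 + -19 = -18

-18


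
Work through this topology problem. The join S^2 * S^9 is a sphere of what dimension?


Join of spheres: S^m * S^n = S^{m+n+1}.
dim = 2 + 9 + 1 = 12

12


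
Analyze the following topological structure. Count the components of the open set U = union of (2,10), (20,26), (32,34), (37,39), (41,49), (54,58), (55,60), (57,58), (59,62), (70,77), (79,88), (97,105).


Sort and merge overlapping open intervals.
Merged: (2,10), (20,26), (32,34), (37,39), (41,49), (54,62), (70,77), (79,88), (97,105).
Number of components = 9

9


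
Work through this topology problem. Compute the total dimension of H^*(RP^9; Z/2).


H^k(RP^9; Z/2) = Z/2 for each 0 <= k <= 9.
Total dimension = 9 + 1 = 10

10


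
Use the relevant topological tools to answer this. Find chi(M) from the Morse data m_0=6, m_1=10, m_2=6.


Morse theory: chi(M) = sum_k (-1)^k m_k where m_k = #(index-k critical points).
= (6) + (-10) + (6) = 2

2


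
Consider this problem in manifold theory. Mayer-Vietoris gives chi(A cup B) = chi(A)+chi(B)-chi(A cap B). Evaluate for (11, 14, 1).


chi(A cup B) = chi(A) + chi(B) - chi(A cap B)
= 11 + (14) - (1)
= 24

24


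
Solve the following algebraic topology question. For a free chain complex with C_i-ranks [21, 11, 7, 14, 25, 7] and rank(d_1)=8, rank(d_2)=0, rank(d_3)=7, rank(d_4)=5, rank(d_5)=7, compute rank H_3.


rank H_k = rank(ker d_k) - rank(im d_{k+1}).
rank(ker d_3) = rank(C_3) - rank(d_3) = 14 - 7 = 7.
rank(im d_{3+1}) = 5.
rank H_3 = 7 - 5 = 2

2


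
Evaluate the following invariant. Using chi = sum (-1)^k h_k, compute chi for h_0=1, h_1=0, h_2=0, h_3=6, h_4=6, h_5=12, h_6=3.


Handles of index k contribute (-1)^k to chi (same as CW cells).
chi = (1) + (0) + (0) + (-6) + (6) + (-12) + (3) = -8

-8


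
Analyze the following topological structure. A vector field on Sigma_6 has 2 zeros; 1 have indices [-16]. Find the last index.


Poincare-Hopf: sum of indices = chi(M).
chi(Sigma_6) = 2 - 2*6 = -10.
Sum of known indices = -16.
x = chi - (sum known) = -10 - (-16) = 6

6


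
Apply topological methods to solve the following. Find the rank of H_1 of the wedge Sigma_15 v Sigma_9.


For a wedge: H_1(A v B) = H_1(A) + H_1(B).
b_1(Sigma_15) = 30, b_1(Sigma_9) = 18.
b_1 = 30 + 18 = 48

48


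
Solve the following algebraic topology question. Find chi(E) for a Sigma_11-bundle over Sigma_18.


For a fiber bundle F -> E -> B (with CW structure): chi(E) = chi(B) * chi(F).
chi(Sigma_18) = -34, chi(Sigma_11) = -20.
chi(E) = (-34) * (-20) = 680

680


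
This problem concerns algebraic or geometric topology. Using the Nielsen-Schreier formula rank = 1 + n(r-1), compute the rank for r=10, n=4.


Nielsen-Schreier: an index-n subgroup of F_r is free of rank 1 + n(r-1).
Equivalently: chi(cover) = n*chi(base); chi(vee_r S^1) = 1 - 10 = -9.
chi(E) = 4*(-9) = -36; rank = 1 - chi(E) = 1 - (-36) = 37.
rank = 1 + 4*(10-1) = 1 + 36 = 37

37


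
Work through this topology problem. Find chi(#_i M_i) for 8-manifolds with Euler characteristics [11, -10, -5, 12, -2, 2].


For n-manifolds: chi(A#B) = chi(A) + chi(B) - chi(S^8).
chi(S^8) = 1 + (-1)^8 = 2.
chi(#) = (sum chi_i) - (6-1)*chi(S^8) = 8 - 5*2 = -2

-2


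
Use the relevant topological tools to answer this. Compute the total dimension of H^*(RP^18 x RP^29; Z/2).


dim H^*(RP^n; Z/2) = n+1 (one Z/2 in each degree 0..n).
Total Betti number is multiplicative.
Total = (18+1) * (29+1) = 19 * 30 = 570

570


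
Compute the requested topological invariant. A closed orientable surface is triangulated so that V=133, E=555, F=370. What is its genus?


chi = V - E + F = 133 - 555 + 370 = -52
For orientable closed surface: chi = 2 - 2g, so g = (2 - chi)/2.
g = (2 - (-52)) / 2 = 54 / 2 = 27

27


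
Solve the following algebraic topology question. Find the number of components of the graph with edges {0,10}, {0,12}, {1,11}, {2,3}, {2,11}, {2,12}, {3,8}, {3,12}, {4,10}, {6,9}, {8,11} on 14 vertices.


Run DFS/union-find over 14 vertices.
V = 14, E = 11.
Number of components = 5

5


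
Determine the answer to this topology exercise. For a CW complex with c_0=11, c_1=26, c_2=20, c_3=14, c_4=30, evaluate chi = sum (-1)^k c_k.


chi = sum_k (-1)^k c_k.
= (-1)^0*11 + (-1)^1*26 + (-1)^2*20 + (-1)^3*14 + (-1)^4*30
= (11) + (-26) + (20) + (-14) + (30)
= 21

21


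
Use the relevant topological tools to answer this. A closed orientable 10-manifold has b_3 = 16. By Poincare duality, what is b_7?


Poincare duality for closed orientable n-manifolds: b_k = b_{n-k}.
Here n = 10, so b_7 = b_3 = 16

16


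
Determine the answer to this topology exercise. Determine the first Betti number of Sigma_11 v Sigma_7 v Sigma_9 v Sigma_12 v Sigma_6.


For a wedge X v Y: reduced H_k(X v Y) = H_k(X) + H_k(Y).
Each Sigma_g contributes b_1 = 2g.
b_1 = 22 + 14 + 18 + 24 + 12 = 90

90


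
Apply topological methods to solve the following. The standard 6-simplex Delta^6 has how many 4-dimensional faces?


Delta^6 has 6+1 vertices. A 4-face is a choice of 4+1 vertices.
f_4 = C(6+1, 4+1) = C(7,5) = 21

21


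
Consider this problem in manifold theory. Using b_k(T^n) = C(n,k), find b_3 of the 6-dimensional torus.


By the Kunneth formula, b_k(T^n) = C(n,k).
b_3(T^6) = C(6,3).
C(6,3) = 6!/(3!*3!) = 20

20


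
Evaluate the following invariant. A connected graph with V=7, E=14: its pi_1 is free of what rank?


For a connected graph: rank(pi_1) = b_1 = E - V + 1 = 1 - chi.
chi = V - E = 7 - 14 = -7.
rank = 1 - (-7) = 14 - 7 + 1 = 8

8


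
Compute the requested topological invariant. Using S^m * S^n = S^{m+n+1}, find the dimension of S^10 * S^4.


Join of spheres: S^m * S^n = S^{m+n+1}.
dim = 10 + 4 + 1 = 15

15


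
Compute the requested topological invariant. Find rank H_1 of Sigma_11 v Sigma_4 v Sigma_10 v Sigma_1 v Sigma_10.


For a wedge X v Y: reduced H_k(X v Y) = H_k(X) + H_k(Y).
Each Sigma_g contributes b_1 = 2g.
b_1 = 22 + 8 + 20 + 2 + 20 = 72

72


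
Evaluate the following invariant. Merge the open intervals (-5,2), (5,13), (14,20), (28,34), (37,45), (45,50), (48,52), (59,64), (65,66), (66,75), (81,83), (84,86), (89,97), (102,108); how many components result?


Sort and merge overlapping open intervals.
Merged: (-5,2), (5,13), (14,20), (28,34), (37,45), (45,52), (59,64), (65,66), (66,75), (81,83), (84,86), (89,97), (102,108).
Number of components = 13

13


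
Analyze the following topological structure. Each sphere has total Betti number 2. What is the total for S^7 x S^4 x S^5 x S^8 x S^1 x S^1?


Total Betti number is multiplicative under products.
Each S^d (d>=1) has total Betti number 2.
There are 6 sphere factors.
Total = 2^6 = 64

64


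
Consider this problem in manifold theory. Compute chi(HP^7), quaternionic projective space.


HP^7 has one cell in each dimension 0, 4, ..., 4*7 (7+1 cells, all even-dim).
chi = 7 + 1 = 8

8


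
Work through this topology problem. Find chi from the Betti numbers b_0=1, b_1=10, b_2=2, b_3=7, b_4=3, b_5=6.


chi = sum_k (-1)^k b_k.
= (1) + (-10) + (2) + (-7) + (3) + (-6)
= -17

-17


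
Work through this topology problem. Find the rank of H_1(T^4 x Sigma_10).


pi_1(A x B) = pi_1(A) x pi_1(B); rank of abelianization = b_1.
b_1(T^4) = 4, b_1(Sigma_10) = 2*10 = 20.
b_1(product) = 4 + 20 = 24

24


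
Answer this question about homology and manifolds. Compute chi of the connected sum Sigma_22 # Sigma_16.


chi(Sigma_22) = 2 - 2*22 = -42
chi(Sigma_16) = 2 - 2*16 = -30
For surfaces: chi(A#B) = chi(A) + chi(B) - 2.
chi = -42 + -30 - 2 = -74

-74


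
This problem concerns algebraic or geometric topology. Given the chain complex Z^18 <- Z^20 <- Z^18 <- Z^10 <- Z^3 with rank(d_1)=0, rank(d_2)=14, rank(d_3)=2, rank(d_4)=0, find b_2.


rank H_k = rank(ker d_k) - rank(im d_{k+1}).
rank(ker d_2) = rank(C_2) - rank(d_2) = 18 - 14 = 4.
rank(im d_{2+1}) = 2.
rank H_2 = 4 - 2 = 2

2


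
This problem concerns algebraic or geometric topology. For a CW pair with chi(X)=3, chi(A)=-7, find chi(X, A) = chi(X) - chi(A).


Relative Euler characteristic: chi(X, A) = chi(X) - chi(A).
= 3 - (-7) = 10

10


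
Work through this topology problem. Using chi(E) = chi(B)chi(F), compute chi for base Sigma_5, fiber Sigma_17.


For a fiber bundle F -> E -> B (with CW structure): chi(E) = chi(B) * chi(F).
chi(Sigma_5) = -8, chi(Sigma_17) = -32.
chi(E) = (-8) * (-32) = 256

256


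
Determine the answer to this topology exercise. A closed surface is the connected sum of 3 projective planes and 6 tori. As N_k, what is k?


Since a >= 1, the sum is non-orientable; each T^2 can be replaced by RP^2 # RP^2 (since T^2#RP^2 = 3RP^2).
Total crosscaps k = 3 + 2*6 = 15.
Check via chi: chi = 3*1 + 6*0 - (3+6-1)*2 = -13 = 2 - k = -13. Consistent.

15


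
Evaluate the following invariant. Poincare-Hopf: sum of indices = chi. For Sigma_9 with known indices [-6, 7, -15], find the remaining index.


Poincare-Hopf: sum of indices = chi(M).
chi(Sigma_9) = 2 - 2*9 = -16.
Sum of known indices = -14.
x = chi - (sum known) = -16 - (-14) = -2

-2


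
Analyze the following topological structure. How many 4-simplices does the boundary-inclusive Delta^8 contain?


Delta^8 has 8+1 vertices. A 4-face is a choice of 4+1 vertices.
f_4 = C(8+1, 4+1) = C(9,5) = 126

126


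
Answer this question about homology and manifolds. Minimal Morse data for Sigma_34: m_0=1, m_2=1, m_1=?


A perfect Morse function has m_k = b_k.
For Sigma_34: b_0=1, b_1=2g=68, b_2=1.
Saddles m_1 = 2g = 68

68


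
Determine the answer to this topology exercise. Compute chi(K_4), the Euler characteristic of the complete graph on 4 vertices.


K_4: V = 4, E = C(4,2) = 6.
chi = V - E = 4 - 6 = -2

-2


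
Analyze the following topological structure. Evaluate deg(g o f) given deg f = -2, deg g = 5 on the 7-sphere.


Degree is multiplicative under composition: deg(g o f) = deg(g) * deg(f).
= 5 * -2 = -10

-10


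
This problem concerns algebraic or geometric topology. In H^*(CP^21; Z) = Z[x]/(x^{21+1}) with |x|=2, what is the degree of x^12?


|x| = 2 in H^*(CP^n).
|x^12| = 12 * |x| = 12 * 2 = 24

24


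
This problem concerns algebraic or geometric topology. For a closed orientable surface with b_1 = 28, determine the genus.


For a closed orientable surface: b_1 = 2g.
28 = 2g
g = 28 / 2 = 14

14


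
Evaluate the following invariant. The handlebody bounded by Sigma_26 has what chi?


A genus-g handlebody deformation retracts to a wedge of g circles.
chi(vee_g S^1) = 1 - g.
chi(H_26) = 1 - 26 = -25

-25


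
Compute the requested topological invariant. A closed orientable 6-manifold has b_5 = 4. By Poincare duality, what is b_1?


Poincare duality for closed orientable n-manifolds: b_k = b_{n-k}.
Here n = 6, so b_1 = b_5 = 4

4


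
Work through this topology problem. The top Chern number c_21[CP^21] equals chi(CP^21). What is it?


For any closed oriented manifold, <e(TM),[M]> = chi(M).
chi(CP^21) = 21+1 = 22

22


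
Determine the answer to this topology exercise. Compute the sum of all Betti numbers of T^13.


b_k(T^13) = C(13,k), so the sum over k is sum_k C(13,k) = 2^13.
Total = 2^13 = 8192

8192


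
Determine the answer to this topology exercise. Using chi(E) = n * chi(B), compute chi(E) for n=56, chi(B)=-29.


For a finite covering: chi(E) = (number of sheets) * chi(B).
chi(E) = 56 * (-29) = -1624

-1624


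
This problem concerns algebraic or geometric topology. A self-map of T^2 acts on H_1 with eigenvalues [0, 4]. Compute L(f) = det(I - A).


For a torus self-map: L(f) = det(I - A) where A acts on H_1.
L(f) = (1-0) * (1-4) = 1 * -3 = -3

-3


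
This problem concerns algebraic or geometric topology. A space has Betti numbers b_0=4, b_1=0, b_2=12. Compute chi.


chi = sum_k (-1)^k b_k.
= (4) + (0) + (12)
= 16

16


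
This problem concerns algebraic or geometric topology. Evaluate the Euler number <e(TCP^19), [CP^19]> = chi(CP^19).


For any closed oriented manifold, <e(TM),[M]> = chi(M).
chi(CP^19) = 19+1 = 20

20


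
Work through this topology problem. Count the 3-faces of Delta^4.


Delta^4 has 4+1 vertices. A 3-face is a choice of 3+1 vertices.
f_3 = C(4+1, 3+1) = C(5,4) = 5

5


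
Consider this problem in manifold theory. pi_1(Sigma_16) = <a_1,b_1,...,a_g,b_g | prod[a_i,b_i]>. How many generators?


Standard presentation: pi_1(Sigma_g) = <a_1,b_1,...,a_g,b_g | [a_1,b_1]...[a_g,b_g] = 1>.
Number of generators = 2g = 2*16 = 32

32


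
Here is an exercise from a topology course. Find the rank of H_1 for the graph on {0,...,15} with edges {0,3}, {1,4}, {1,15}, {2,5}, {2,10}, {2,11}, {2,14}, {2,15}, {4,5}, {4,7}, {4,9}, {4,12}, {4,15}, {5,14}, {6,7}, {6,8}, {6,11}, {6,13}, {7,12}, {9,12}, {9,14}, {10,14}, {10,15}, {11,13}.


b_1 = E - V + (number of components).
E = 24, V = 16, components = 2.
b_1 = 24 - 16 + 2 = 10

10


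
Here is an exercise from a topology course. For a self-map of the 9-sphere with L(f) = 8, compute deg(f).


L(f) = 1 + (-1)^9 deg(f) on S^9.
8 = 1 + (-1)^9 * deg(f)
(-1)^9 * deg(f) = 7
deg(f) = -7

-7


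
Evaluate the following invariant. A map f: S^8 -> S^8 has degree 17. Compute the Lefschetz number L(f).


On S^8: L(f) = tr(f_0*) + (-1)^8 tr(f_8*) = 1 + (-1)^8 * deg(f).
L(f) = 1 + (-1)^8 * 17 = 1 + 17 = 18

18


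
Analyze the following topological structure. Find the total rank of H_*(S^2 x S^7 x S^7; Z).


Total Betti number is multiplicative under products.
Each S^d (d>=1) has total Betti number 2.
There are 3 sphere factors.
Total = 2^3 = 8

8


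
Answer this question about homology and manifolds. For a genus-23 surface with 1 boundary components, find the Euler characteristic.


For a compact orientable surface with genus g and b boundary components: chi = 2 - 2g - b.
chi = 2 - 2*23 - 1 = 2 - 46 - 1 = -45

-45


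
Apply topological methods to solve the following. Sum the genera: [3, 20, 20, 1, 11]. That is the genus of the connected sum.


Genus is additive under connected sum of orientable surfaces.
g = 3 + 20 + 20 + 1 + 11 = 55

55


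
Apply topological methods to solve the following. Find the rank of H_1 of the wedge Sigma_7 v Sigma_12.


For a wedge: H_1(A v B) = H_1(A) + H_1(B).
b_1(Sigma_7) = 14, b_1(Sigma_12) = 24.
b_1 = 14 + 24 = 38

38


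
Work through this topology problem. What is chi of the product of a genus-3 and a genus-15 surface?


chi(Sigma_3) = 2 - 2*3 = -4
chi(Sigma_15) = 2 - 2*15 = -28
chi(product) = (-4) * (-28) = 112

112


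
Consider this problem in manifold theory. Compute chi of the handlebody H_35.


A genus-g handlebody deformation retracts to a wedge of g circles.
chi(vee_g S^1) = 1 - g.
chi(H_35) = 1 - 35 = -34

-34


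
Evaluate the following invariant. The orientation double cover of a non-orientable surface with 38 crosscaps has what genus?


chi(N_38) = 2 - 38 = -36.
Double cover: chi(Sigma_g) = 2 * chi(N_38) = 2*(-36) = -72.
2 - 2g = -72, so g = (2 - (-72))/2 = 74/2 = 37

37


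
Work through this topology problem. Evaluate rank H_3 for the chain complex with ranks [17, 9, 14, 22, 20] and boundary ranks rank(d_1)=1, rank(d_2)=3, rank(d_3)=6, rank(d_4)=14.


rank H_k = rank(ker d_k) - rank(im d_{k+1}).
rank(ker d_3) = rank(C_3) - rank(d_3) = 22 - 6 = 16.
rank(im d_{3+1}) = 14.
rank H_3 = 16 - 14 = 2

2


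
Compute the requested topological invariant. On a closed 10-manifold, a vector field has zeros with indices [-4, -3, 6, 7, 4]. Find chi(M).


Poincare-Hopf: chi(M) = sum of indices of zeros.
chi = (-4) + (-3) + (6) + (7) + (4) = 10

10


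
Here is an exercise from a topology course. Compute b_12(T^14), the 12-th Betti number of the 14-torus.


By the Kunneth formula, b_k(T^n) = C(n,k).
b_12(T^14) = C(14,12).
C(14,12) = 14!/(12!*2!) = 91

91


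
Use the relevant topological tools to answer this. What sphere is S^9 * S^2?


Join of spheres: S^m * S^n = S^{m+n+1}.
dim = 9 + 2 + 1 = 12

12


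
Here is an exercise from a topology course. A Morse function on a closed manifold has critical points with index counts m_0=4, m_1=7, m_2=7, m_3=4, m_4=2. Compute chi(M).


Morse theory: chi(M) = sum_k (-1)^k m_k where m_k = #(index-k critical points).
= (4) + (-7) + (7) + (-4) + (2) = 2

2


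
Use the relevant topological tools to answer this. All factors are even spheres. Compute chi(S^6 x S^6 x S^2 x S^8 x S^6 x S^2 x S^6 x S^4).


chi is multiplicative: chi(X x Y) = chi(X) chi(Y).
Each even-dim sphere has chi = 2. There are 8 factors.
chi = 2^8 = 256

256


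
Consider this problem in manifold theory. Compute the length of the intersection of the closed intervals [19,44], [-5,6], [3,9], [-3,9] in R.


Intersection = [max(a_i), min(b_i)] = [19, 6].
Since 19 > 6, the intersection is empty.
Length = 0

0


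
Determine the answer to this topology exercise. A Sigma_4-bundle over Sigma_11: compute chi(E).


For a fiber bundle F -> E -> B (with CW structure): chi(E) = chi(B) * chi(F).
chi(Sigma_11) = -20, chi(Sigma_4) = -6.
chi(E) = (-20) * (-6) = 120

120


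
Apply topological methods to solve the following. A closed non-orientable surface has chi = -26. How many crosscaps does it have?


chi = 2 - k for closed non-orientable surfaces with k crosscaps.
-26 = 2 - k
k = 2 - (-26) = 28

28


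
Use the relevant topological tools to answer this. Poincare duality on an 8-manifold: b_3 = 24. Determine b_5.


Poincare duality for closed orientable n-manifolds: b_k = b_{n-k}.
Here n = 8, so b_5 = b_3 = 24

24


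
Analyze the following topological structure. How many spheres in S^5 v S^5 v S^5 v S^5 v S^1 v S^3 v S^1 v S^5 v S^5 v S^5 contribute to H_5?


For a wedge of spheres, H_k (k>0) is free on one generator per sphere of dimension k.
Spheres of dimension 5: count = 7.
b_5 = 7

7


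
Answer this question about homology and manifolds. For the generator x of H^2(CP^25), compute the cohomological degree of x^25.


|x| = 2 in H^*(CP^n).
|x^25| = 25 * |x| = 25 * 2 = 50

50


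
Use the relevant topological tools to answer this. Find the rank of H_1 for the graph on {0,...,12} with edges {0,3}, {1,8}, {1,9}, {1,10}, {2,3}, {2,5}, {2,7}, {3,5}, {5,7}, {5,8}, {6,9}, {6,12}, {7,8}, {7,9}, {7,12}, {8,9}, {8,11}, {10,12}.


b_1 = E - V + (number of components).
E = 18, V = 13, components = 2.
b_1 = 18 - 13 + 2 = 7

7


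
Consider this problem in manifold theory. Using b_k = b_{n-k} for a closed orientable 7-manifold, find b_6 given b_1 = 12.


Poincare duality for closed orientable n-manifolds: b_k = b_{n-k}.
Here n = 7, so b_6 = b_1 = 12

12


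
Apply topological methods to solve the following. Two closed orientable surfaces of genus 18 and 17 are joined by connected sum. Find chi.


chi(Sigma_18) = 2 - 2*18 = -34
chi(Sigma_17) = 2 - 2*17 = -32
For surfaces: chi(A#B) = chi(A) + chi(B) - 2.
chi = -34 + -32 - 2 = -68

-68


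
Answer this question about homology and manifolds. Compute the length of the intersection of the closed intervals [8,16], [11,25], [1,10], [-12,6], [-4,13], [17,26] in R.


Intersection = [max(a_i), min(b_i)] = [17, 6].
Since 17 > 6, the intersection is empty.
Length = 0

0


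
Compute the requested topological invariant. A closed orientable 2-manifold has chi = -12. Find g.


chi = 2 - 2g for closed orientable surfaces.
-12 = 2 - 2g
2g = 2 - (-12) = 14
g = 7

7


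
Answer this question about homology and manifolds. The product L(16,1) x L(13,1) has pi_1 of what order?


pi_1(X x Y) = pi_1(X) x pi_1(Y).
pi_1(L(16,1)) = Z/16, pi_1(L(13,1)) = Z/13.
|Z/16 x Z/13| = 16 * 13 = 208

208


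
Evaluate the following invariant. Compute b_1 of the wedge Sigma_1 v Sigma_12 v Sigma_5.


For a wedge X v Y: reduced H_k(X v Y) = H_k(X) + H_k(Y).
Each Sigma_g contributes b_1 = 2g.
b_1 = 2 + 24 + 10 = 36

36


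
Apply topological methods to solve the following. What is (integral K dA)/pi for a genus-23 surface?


Gauss-Bonnet: integral K dA = 2*pi*chi(M).
chi(Sigma_23) = 2 - 2*23 = -44.
(integral K dA)/pi = 2*chi = 2*(-44) = -88

-88


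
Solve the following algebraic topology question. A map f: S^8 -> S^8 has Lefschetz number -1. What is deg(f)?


L(f) = 1 + (-1)^8 deg(f) on S^8.
-1 = 1 + (-1)^8 * deg(f)
(-1)^8 * deg(f) = -2
deg(f) = -2

-2


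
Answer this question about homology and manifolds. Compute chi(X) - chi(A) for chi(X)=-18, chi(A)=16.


Relative Euler characteristic: chi(X, A) = chi(X) - chi(A).
= -18 - (16) = -34

-34


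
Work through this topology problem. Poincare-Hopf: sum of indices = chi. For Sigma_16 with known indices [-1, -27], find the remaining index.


Poincare-Hopf: sum of indices = chi(M).
chi(Sigma_16) = 2 - 2*16 = -30.
Sum of known indices = -28.
x = chi - (sum known) = -30 - (-28) = -2

-2


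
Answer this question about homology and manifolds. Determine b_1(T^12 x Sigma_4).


pi_1(A x B) = pi_1(A) x pi_1(B); rank of abelianization = b_1.
b_1(T^12) = 12, b_1(Sigma_4) = 2*4 = 8.
b_1(product) = 12 + 8 = 20

20


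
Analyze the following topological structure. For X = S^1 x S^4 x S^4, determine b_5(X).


Each S^d has Poincare polynomial 1 + t^d.
The product S^1 x S^4 x S^4 has Poincare polynomial prod(1+t^d_i).
Expanding: b_0=1, b_1=1, b_4=2, b_5=2, b_8=1, b_9=1.
b_5 = 2

2


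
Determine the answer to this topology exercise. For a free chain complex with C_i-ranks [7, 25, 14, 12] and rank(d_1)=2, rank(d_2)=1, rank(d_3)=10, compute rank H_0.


rank H_k = rank(ker d_k) - rank(im d_{k+1}).
rank(ker d_0) = rank(C_0) - rank(d_0) = 7 - 0 = 7.
rank(im d_{0+1}) = 2.
rank H_0 = 7 - 2 = 5

5


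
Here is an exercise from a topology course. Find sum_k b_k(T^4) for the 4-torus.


b_k(T^4) = C(4,k), so the sum over k is sum_k C(4,k) = 2^4.
Total = 2^4 = 16

16


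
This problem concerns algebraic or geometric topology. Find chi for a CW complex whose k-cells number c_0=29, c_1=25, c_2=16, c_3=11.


chi = sum_k (-1)^k c_k.
= (-1)^0*29 + (-1)^1*25 + (-1)^2*16 + (-1)^3*11
= (29) + (-25) + (16) + (-11)
= 9

9


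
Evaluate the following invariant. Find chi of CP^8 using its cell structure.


CP^8 has one cell in each even dimension 0, 2, ..., 2*8 (8+1 cells total).
All cells are even-dimensional, so chi = number of cells.
chi = 8 + 1 = 9

9


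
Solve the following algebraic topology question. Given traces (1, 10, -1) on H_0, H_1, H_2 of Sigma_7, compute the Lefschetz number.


L(f) = tr(f_0*) - tr(f_1*) + tr(f_2*).
= 1 - (10) + (-1)
= -10

-10


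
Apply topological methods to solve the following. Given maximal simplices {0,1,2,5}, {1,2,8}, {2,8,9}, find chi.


Enumerate all faces; f-vector: f_0=6, f_1=10, f_2=6, f_3=1.
chi = sum (-1)^k f_k = 1

1


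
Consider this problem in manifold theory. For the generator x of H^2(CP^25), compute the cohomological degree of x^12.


|x| = 2 in H^*(CP^n).
|x^12| = 12 * |x| = 12 * 2 = 24

24


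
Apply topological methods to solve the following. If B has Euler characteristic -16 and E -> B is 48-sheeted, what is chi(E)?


For a finite covering: chi(E) = (number of sheets) * chi(B).
chi(E) = 48 * (-16) = -768

-768


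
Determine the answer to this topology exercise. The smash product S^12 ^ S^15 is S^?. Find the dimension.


S^m ^ S^n = S^{m+n}.
k = 12 + 15 = 27

27


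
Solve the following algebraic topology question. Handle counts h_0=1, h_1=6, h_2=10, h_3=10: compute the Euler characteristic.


Handles of index k contribute (-1)^k to chi (same as CW cells).
chi = (1) + (-6) + (10) + (-10) = -5

-5


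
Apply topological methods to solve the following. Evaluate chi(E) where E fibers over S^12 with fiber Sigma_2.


chi(S^12) = 2 (n even), chi(Sigma_2) = 2 - 2*2 = -2.
chi(E) = 2 * (-2) = -4

-4


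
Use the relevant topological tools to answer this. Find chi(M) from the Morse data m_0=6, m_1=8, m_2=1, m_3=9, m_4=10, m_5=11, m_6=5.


Morse theory: chi(M) = sum_k (-1)^k m_k where m_k = #(index-k critical points).
= (6) + (-8) + (1) + (-9) + (10) + (-11) + (5) = -6

-6


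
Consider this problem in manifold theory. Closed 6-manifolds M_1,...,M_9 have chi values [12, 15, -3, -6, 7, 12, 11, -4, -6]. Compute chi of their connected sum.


For n-manifolds: chi(A#B) = chi(A) + chi(B) - chi(S^6).
chi(S^6) = 1 + (-1)^6 = 2.
chi(#) = (sum chi_i) - (9-1)*chi(S^6) = 38 - 8*2 = 22

22


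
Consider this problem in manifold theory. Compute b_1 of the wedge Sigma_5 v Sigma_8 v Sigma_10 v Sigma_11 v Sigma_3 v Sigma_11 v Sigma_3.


For a wedge X v Y: reduced H_k(X v Y) = H_k(X) + H_k(Y).
Each Sigma_g contributes b_1 = 2g.
b_1 = 10 + 16 + 20 + 22 + 6 + 22 + 6 = 102

102


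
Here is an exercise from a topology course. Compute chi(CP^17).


CP^17 has one cell in each even dimension 0, 2, ..., 2*17 (17+1 cells total).
All cells are even-dimensional, so chi = number of cells.
chi = 17 + 1 = 18

18


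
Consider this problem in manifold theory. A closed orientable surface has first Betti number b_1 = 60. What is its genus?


For a closed orientable surface: b_1 = 2g.
60 = 2g
g = 60 / 2 = 30

30


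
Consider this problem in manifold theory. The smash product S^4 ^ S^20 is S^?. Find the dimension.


S^m ^ S^n = S^{m+n}.
k = 4 + 20 = 24

24


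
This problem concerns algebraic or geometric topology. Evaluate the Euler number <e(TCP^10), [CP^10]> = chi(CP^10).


For any closed oriented manifold, <e(TM),[M]> = chi(M).
chi(CP^10) = 10+1 = 11

11


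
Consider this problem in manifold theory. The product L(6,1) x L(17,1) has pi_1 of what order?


pi_1(X x Y) = pi_1(X) x pi_1(Y).
pi_1(L(6,1)) = Z/6, pi_1(L(17,1)) = Z/17.
|Z/6 x Z/17| = 6 * 17 = 102

102


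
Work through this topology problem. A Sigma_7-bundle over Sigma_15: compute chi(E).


For a fiber bundle F -> E -> B (with CW structure): chi(E) = chi(B) * chi(F).
chi(Sigma_15) = -28, chi(Sigma_7) = -12.
chi(E) = (-28) * (-12) = 336

336


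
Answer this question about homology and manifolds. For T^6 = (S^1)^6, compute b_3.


By the Kunneth formula, b_k(T^n) = C(n,k).
b_3(T^6) = C(6,3).
C(6,3) = 6!/(3!*3!) = 20

20


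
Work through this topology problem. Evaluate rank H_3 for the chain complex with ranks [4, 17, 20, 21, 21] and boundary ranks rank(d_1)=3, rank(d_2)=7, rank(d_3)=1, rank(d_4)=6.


rank H_k = rank(ker d_k) - rank(im d_{k+1}).
rank(ker d_3) = rank(C_3) - rank(d_3) = 21 - 1 = 20.
rank(im d_{3+1}) = 6.
rank H_3 = 20 - 6 = 14

14


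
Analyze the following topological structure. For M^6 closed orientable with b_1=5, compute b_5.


Poincare duality for closed orientable n-manifolds: b_k = b_{n-k}.
Here n = 6, so b_5 = b_1 = 5

5


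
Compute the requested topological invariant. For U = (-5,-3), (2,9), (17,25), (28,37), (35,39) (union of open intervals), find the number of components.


Sort and merge overlapping open intervals.
Merged: (-5,-3), (2,9), (17,25), (28,39).
Number of components = 4

4


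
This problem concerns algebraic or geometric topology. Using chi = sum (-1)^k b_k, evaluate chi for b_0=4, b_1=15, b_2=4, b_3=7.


chi = sum_k (-1)^k b_k.
= (4) + (-15) + (4) + (-7)
= -14

-14


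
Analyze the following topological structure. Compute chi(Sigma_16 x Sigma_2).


chi(Sigma_16) = 2 - 2*16 = -30
chi(Sigma_2) = 2 - 2*2 = -2
chi(product) = (-30) * (-2) = 60

60


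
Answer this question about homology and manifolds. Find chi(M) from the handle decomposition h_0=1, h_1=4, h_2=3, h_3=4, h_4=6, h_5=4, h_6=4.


Handles of index k contribute (-1)^k to chi (same as CW cells).
chi = (1) + (-4) + (3) + (-4) + (6) + (-4) + (4) = 2

2


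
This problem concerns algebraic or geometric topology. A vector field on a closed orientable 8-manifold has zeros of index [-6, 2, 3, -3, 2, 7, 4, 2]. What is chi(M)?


Poincare-Hopf: chi(M) = sum of indices of zeros.
chi = (-6) + (2) + (3) + (-3) + (2) + (7) + (4) + (2) = 11

11


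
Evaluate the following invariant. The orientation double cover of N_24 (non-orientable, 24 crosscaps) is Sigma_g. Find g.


chi(N_24) = 2 - 24 = -22.
Double cover: chi(Sigma_g) = 2 * chi(N_24) = 2*(-22) = -44.
2 - 2g = -44, so g = (2 - (-44))/2 = 46/2 = 23

23


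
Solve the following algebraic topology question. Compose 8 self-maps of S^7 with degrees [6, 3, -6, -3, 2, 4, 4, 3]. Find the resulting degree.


Degree is multiplicative: deg(composition) = product of degrees.
= (6) * (3) * (-6) * (-3) * (2) * (4) * (4) * (3) = 31104

31104


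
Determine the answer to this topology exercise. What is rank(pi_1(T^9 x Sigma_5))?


pi_1(A x B) = pi_1(A) x pi_1(B); rank of abelianization = b_1.
b_1(T^9) = 9, b_1(Sigma_5) = 2*5 = 10.
b_1(product) = 9 + 10 = 19

19


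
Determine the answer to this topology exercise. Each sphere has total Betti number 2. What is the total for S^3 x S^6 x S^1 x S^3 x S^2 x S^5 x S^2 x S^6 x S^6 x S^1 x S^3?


Total Betti number is multiplicative under products.
Each S^d (d>=1) has total Betti number 2.
There are 11 sphere factors.
Total = 2^11 = 2048

2048


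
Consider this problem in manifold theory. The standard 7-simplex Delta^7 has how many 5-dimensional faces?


Delta^7 has 7+1 vertices. A 5-face is a choice of 5+1 vertices.
f_5 = C(7+1, 5+1) = C(8,6) = 28

28


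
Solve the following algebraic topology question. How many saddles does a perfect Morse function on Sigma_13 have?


A perfect Morse function has m_k = b_k.
For Sigma_13: b_0=1, b_1=2g=26, b_2=1.
Saddles m_1 = 2g = 26

26


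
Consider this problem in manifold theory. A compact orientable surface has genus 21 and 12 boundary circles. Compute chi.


For a compact orientable surface with genus g and b boundary components: chi = 2 - 2g - b.
chi = 2 - 2*21 - 12 = 2 - 42 - 12 = -52

-52


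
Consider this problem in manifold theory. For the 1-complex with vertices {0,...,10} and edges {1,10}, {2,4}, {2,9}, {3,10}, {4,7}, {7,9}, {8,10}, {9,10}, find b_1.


b_1 = E - V + (number of components).
E = 8, V = 11, components = 4.
b_1 = 8 - 11 + 4 = 1

1


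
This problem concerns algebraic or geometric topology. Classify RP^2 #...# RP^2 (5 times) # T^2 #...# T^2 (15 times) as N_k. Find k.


Since a >= 1, the sum is non-orientable; each T^2 can be replaced by RP^2 # RP^2 (since T^2#RP^2 = 3RP^2).
Total crosscaps k = 5 + 2*15 = 35.
Check via chi: chi = 5*1 + 15*0 - (5+15-1)*2 = -33 = 2 - k = -33. Consistent.

35


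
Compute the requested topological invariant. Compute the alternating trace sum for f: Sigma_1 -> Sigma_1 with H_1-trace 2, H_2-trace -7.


L(f) = tr(f_0*) - tr(f_1*) + tr(f_2*).
= 1 - (2) + (-7)
= -8

-8


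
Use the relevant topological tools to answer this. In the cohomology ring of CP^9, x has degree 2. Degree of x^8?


|x| = 2 in H^*(CP^n).
|x^8| = 8 * |x| = 8 * 2 = 16

16


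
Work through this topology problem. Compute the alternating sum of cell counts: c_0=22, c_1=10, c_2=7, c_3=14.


chi = sum_k (-1)^k c_k.
= (-1)^0*22 + (-1)^1*10 + (-1)^2*7 + (-1)^3*14
= (22) + (-10) + (7) + (-14)
= 5

5


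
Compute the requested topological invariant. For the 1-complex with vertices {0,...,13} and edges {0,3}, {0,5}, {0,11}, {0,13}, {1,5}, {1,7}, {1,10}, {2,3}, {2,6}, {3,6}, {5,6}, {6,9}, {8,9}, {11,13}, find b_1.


b_1 = E - V + (number of components).
E = 14, V = 14, components = 3.
b_1 = 14 - 14 + 3 = 3

3


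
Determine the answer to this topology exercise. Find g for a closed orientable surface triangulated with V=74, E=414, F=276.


chi = V - E + F = 74 - 414 + 276 = -64
For orientable closed surface: chi = 2 - 2g, so g = (2 - chi)/2.
g = (2 - (-64)) / 2 = 66 / 2 = 33

33


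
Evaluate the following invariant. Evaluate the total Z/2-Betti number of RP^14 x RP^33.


dim H^*(RP^n; Z/2) = n+1 (one Z/2 in each degree 0..n).
Total Betti number is multiplicative.
Total = (14+1) * (33+1) = 15 * 34 = 510

510


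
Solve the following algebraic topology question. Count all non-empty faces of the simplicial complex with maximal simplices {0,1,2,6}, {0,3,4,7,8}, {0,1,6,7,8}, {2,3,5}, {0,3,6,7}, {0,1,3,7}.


Each maximal simplex on m vertices has 2^m - 1 nonempty faces.
Take the union (dedupe shared faces).
Total distinct faces = 76

76


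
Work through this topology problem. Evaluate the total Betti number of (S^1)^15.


b_k(T^15) = C(15,k), so the sum over k is sum_k C(15,k) = 2^15.
Total = 2^15 = 32768

32768


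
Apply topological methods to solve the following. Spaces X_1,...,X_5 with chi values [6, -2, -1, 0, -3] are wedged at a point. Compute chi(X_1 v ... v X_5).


chi(A v B) = chi(A) + chi(B) - 1 (one point identified).
For 5 spaces: chi = (sum chi_i) - (5 - 1).
sum = 0; chi = 0 - 4 = -4

-4


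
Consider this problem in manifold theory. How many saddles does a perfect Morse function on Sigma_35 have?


A perfect Morse function has m_k = b_k.
For Sigma_35: b_0=1, b_1=2g=70, b_2=1.
Saddles m_1 = 2g = 70

70


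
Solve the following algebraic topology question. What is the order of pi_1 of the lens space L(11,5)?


pi_1(L(p,q)) = Z/pZ for any q coprime to p.
|pi_1(L(11,5))| = 11

11


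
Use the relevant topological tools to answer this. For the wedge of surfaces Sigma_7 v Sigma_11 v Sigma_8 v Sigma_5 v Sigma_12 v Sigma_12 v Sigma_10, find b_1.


For a wedge X v Y: reduced H_k(X v Y) = H_k(X) + H_k(Y).
Each Sigma_g contributes b_1 = 2g.
b_1 = 14 + 22 + 16 + 10 + 24 + 24 + 20 = 130

130


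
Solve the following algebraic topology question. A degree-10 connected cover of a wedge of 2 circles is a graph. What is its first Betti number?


Nielsen-Schreier: an index-n subgroup of F_r is free of rank 1 + n(r-1).
Equivalently: chi(cover) = n*chi(base); chi(vee_r S^1) = 1 - 2 = -1.
chi(E) = 10*(-1) = -10; rank = 1 - chi(E) = 1 - (-10) = 11.
rank = 1 + 10*(2-1) = 1 + 10 = 11

11


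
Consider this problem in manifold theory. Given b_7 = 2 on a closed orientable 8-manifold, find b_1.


Poincare duality for closed orientable n-manifolds: b_k = b_{n-k}.
Here n = 8, so b_1 = b_7 = 2

2


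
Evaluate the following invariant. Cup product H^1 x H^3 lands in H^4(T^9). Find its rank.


Cup product: H^p x H^q -> H^{p+q}; here p+q = 1+3 = 4.
rank H^k(T^n) = C(n,k).
C(9,4) = 126

126


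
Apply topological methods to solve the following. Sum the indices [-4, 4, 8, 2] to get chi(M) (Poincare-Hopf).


Poincare-Hopf: chi(M) = sum of indices of zeros.
chi = (-4) + (4) + (8) + (2) = 10

10


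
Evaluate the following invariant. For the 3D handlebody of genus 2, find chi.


A genus-g handlebody deformation retracts to a wedge of g circles.
chi(vee_g S^1) = 1 - g.
chi(H_2) = 1 - 2 = -1

-1


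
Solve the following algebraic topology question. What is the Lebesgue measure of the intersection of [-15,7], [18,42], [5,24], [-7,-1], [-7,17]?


Intersection = [max(a_i), min(b_i)] = [18, -1].
Since 18 > -1, the intersection is empty.
Length = 0

0


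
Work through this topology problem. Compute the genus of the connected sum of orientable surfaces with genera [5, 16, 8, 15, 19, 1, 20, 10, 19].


Genus is additive under connected sum of orientable surfaces.
g = 5 + 16 + 8 + 15 + 19 + 1 + 20 + 10 + 19 = 113

113


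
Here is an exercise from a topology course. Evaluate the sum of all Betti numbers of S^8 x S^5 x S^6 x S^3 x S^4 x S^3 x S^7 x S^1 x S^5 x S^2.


Total Betti number is multiplicative under products.
Each S^d (d>=1) has total Betti number 2.
There are 10 sphere factors.
Total = 2^10 = 1024

1024


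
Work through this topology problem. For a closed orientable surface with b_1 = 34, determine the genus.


For a closed orientable surface: b_1 = 2g.
34 = 2g
g = 34 / 2 = 17

17


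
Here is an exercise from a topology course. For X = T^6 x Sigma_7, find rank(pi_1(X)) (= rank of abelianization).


pi_1(A x B) = pi_1(A) x pi_1(B); rank of abelianization = b_1.
b_1(T^6) = 6, b_1(Sigma_7) = 2*7 = 14.
b_1(product) = 6 + 14 = 20

20


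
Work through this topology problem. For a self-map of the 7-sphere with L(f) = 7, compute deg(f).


L(f) = 1 + (-1)^7 deg(f) on S^7.
7 = 1 + (-1)^7 * deg(f)
(-1)^7 * deg(f) = 6
deg(f) = -6

-6


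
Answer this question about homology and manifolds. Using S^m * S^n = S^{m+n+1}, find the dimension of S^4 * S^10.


Join of spheres: S^m * S^n = S^{m+n+1}.
dim = 4 + 10 + 1 = 15

15


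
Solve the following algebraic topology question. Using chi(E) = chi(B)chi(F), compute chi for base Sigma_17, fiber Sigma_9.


For a fiber bundle F -> E -> B (with CW structure): chi(E) = chi(B) * chi(F).
chi(Sigma_17) = -32, chi(Sigma_9) = -16.
chi(E) = (-32) * (-16) = 512

512


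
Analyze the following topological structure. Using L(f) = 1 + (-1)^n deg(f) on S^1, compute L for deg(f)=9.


On S^1: L(f) = tr(f_0*) + (-1)^1 tr(f_1*) = 1 + (-1)^1 * deg(f).
L(f) = 1 + (-1)^1 * 9 = 1 + -9 = -8

-8


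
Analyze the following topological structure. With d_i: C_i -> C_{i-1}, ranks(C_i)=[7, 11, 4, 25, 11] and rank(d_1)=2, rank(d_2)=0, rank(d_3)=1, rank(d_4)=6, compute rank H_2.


rank H_k = rank(ker d_k) - rank(im d_{k+1}).
rank(ker d_2) = rank(C_2) - rank(d_2) = 4 - 0 = 4.
rank(im d_{2+1}) = 1.
rank H_2 = 4 - 1 = 3

3


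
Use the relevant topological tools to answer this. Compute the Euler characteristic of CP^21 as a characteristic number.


For any closed oriented manifold, <e(TM),[M]> = chi(M).
chi(CP^21) = 21+1 = 22

22


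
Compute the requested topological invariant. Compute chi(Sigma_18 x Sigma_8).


chi(Sigma_18) = 2 - 2*18 = -34
chi(Sigma_8) = 2 - 2*8 = -14
chi(product) = (-34) * (-14) = 476

476


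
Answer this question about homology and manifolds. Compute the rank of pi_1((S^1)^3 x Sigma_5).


pi_1(A x B) = pi_1(A) x pi_1(B); rank of abelianization = b_1.
b_1(T^3) = 3, b_1(Sigma_5) = 2*5 = 10.
b_1(product) = 3 + 10 = 13

13


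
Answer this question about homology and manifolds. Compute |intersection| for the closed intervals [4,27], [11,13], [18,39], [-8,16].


Intersection = [max(a_i), min(b_i)] = [18, 13].
Since 18 > 13, the intersection is empty.
Length = 0

0


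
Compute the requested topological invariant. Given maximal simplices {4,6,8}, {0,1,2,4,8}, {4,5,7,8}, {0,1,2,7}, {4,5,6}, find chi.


Enumerate all faces; f-vector: f_0=8, f_1=21, f_2=19, f_3=7, f_4=1.
chi = sum (-1)^k f_k = 0

0


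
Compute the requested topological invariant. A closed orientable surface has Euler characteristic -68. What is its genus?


chi = 2 - 2g for closed orientable surfaces.
-68 = 2 - 2g
2g = 2 - (-68) = 70
g = 35

35


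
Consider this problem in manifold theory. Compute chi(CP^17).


CP^17 has one cell in each even dimension 0, 2, ..., 2*17 (17+1 cells total).
All cells are even-dimensional, so chi = number of cells.
chi = 17 + 1 = 18

18


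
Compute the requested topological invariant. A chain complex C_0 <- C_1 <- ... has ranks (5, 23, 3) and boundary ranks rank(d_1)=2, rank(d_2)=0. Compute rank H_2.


rank H_k = rank(ker d_k) - rank(im d_{k+1}).
rank(ker d_2) = rank(C_2) - rank(d_2) = 3 - 0 = 3.
rank(im d_{2+1}) = 0.
rank H_2 = 3 - 0 = 3

3
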